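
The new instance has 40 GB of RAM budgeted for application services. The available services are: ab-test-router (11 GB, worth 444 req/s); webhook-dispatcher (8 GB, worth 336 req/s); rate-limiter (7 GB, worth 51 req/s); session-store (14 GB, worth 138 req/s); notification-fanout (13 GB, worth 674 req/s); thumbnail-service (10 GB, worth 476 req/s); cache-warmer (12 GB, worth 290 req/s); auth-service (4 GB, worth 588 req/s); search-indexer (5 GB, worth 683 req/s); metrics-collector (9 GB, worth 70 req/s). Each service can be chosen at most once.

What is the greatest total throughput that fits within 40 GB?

2757

The ratio ordering already packs tightly: webhook-dispatcher + notification-fanout + thumbnail-service + auth-service + search-indexer, 40 GB, 2757.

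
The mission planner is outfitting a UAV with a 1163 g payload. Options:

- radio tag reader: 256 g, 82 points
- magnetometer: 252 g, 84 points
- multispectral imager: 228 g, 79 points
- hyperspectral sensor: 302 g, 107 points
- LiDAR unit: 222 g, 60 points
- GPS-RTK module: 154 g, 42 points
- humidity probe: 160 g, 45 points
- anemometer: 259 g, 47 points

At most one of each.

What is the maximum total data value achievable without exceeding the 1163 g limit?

372

Taking the top-ratio sensors first gives radio tag reader + magnetometer + multispectral imager + hyperspectral sensor for 352 (1038 g).
Dropping radio tag reader frees 256 g; slotting in LiDAR unit + GPS-RTK module (376 g) lifts the total to 372 at 1158 g.
No other feasible combination exceeds 372.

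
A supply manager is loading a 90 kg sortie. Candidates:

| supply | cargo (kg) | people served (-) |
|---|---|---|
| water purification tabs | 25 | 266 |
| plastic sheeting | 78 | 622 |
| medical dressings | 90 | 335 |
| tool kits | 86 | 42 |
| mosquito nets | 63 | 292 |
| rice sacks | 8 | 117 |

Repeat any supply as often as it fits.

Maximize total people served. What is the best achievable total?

1287

11×rice sacks uses 88 of the 90 kg and totals 1287.
The spare 2 kg is too small for any remaining supply, and no exchange beats 1287.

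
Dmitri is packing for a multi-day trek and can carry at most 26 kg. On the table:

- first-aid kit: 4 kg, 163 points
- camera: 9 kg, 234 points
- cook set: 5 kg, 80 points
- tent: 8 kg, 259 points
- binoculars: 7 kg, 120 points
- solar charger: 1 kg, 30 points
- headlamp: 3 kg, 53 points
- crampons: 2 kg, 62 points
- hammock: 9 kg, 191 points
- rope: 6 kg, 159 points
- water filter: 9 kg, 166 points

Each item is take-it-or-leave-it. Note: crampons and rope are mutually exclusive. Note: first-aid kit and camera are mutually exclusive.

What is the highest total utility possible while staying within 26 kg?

731

Best packing: first-aid kit + tent + binoculars + solar charger + rope — 26 kg, 731 total.
Next best is first-aid kit + tent + headlamp + crampons + hammock at 728 (26 kg) — short by 3.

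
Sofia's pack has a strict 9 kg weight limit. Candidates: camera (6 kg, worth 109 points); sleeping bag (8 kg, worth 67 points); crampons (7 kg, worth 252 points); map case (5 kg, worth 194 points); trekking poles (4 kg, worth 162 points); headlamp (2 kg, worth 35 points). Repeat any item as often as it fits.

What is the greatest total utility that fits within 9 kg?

356

A density-first pass picks 2×trekking poles — 324 at 8 kg.
Dropping trekking poles frees 4 kg; slotting in map case (5 kg) lifts the total to 356 at 9 kg.
No other feasible combination exceeds 356.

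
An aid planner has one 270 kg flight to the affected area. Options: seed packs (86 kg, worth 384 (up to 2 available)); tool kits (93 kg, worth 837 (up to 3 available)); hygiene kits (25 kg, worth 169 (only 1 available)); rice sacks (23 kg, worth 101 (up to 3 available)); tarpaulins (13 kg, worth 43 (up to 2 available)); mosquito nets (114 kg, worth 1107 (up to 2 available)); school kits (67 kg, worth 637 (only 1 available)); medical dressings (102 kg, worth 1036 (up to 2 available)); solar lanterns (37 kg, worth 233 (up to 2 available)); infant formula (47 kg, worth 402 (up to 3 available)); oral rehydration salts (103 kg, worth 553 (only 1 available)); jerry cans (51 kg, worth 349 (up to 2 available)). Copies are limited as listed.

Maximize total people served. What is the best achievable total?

Filling by ratio: tarpaulins + 2×medical dressings + infant formula for 2517, with 6 kg left unused.
Replace tarpaulins and medical dressings with mosquito nets: the trade gains 28 net, giving 2545 at 263 kg.
No other feasible combination exceeds 2545.

2545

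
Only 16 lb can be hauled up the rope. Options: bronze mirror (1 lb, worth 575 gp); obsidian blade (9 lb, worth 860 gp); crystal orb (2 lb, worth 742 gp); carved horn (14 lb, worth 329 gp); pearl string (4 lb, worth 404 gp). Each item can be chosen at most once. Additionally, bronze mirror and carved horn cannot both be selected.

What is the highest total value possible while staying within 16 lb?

2581

Taking bronze mirror + obsidian blade + crystal orb + pearl string: 16 lb used, 2581 in value.
No other feasible combination exceeds 2581.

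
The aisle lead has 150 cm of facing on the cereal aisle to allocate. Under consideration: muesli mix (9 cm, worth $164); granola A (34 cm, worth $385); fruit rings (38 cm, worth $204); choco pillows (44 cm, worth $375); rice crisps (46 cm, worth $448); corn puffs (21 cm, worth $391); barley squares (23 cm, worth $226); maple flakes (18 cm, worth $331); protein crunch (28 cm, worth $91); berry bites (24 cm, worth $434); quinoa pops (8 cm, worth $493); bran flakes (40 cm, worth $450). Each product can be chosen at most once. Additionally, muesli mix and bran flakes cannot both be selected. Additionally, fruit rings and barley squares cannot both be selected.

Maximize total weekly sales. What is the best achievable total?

2487

The ratio heuristic lands on muesli mix + granola A + corn puffs + barley squares + maple flakes + berry bites + quinoa pops (2424) but leaves 13 cm idle.
The 34 cm tied up in granola A is better spent on rice crisps — total rises to 2487 (149 cm).
No other feasible combination exceeds 2487.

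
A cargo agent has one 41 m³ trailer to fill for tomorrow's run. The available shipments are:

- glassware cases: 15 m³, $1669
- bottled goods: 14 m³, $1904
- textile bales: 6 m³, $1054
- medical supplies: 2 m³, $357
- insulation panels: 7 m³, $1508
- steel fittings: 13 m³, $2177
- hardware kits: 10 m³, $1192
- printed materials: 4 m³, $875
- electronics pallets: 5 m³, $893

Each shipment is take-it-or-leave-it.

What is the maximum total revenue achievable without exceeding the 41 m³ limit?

Density check — printed materials 218.75, insulation panels 215.43, electronics pallets 178.60 are the best per m³.
The ratio heuristic lands on textile bales + medical supplies + insulation panels + steel fittings + printed materials + electronics pallets (6864) but leaves 4 m³ idle.
The 6 m³ tied up in textile bales is better spent on hardware kits — total rises to 7002 (41 m³).
No other feasible combination exceeds 7002.

7002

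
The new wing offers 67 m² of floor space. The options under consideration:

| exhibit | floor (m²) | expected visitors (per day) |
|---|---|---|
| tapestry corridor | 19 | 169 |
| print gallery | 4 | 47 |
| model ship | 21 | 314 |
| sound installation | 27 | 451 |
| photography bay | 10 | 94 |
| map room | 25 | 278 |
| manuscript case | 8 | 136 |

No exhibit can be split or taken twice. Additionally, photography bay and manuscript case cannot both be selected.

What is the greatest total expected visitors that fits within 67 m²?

948

Taking print gallery + model ship + sound installation + manuscript case: 60 m² used, 948 in expected visitors.
Every other selection either busts 67 m² or breaks a pairing rule or fails to beat 948.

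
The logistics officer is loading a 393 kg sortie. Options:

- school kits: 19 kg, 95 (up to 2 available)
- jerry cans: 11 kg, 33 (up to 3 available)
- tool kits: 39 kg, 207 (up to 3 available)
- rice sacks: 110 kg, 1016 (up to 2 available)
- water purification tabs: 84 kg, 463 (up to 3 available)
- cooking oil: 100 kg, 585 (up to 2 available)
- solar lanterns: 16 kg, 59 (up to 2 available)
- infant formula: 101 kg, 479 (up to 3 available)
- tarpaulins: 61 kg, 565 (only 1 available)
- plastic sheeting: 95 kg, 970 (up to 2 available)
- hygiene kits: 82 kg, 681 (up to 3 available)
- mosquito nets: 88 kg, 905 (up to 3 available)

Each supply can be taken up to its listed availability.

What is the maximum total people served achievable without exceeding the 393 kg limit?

Greedy by ratio would take school kits + jerry cans + plastic sheeting + 3×mosquito nets: 389 kg used, total 3813.
Using the slack differently, rice sacks + 2×plastic sheeting + mosquito nets comes to 3861 at 388 kg.
No other feasible combination exceeds 3861.

3861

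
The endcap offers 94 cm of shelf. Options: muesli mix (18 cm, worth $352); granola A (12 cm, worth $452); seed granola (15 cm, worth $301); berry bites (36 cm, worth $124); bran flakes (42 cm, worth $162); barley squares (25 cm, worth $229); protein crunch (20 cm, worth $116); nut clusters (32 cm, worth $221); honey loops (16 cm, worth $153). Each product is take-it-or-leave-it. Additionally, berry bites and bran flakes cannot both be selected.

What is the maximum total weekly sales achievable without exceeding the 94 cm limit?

Taking muesli mix + granola A + seed granola + barley squares + honey loops: 86 cm used, 1487 in weekly sales.
Nothing else feasible within 94 cm beats 1487.

1487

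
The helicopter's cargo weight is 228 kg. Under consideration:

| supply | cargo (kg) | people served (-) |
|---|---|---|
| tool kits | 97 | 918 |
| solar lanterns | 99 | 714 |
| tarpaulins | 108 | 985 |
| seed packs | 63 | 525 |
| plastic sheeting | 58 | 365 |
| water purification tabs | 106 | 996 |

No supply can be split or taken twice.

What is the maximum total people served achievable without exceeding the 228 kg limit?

Density check — tool kits 9.46, water purification tabs 9.40, tarpaulins 9.12 are the best per kg.
The ratio heuristic lands on tool kits + water purification tabs (1914) but leaves 25 kg idle.
Replace tool kits with tarpaulins: the trade gains 67 net, giving 1981 at 214 kg.
Nothing else within 228 kg beats 1981.

1981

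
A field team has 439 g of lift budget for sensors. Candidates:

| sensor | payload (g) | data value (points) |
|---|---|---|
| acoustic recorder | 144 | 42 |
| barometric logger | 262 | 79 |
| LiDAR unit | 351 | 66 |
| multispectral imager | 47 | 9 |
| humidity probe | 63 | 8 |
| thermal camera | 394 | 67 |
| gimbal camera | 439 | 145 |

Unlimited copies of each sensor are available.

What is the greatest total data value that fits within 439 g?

145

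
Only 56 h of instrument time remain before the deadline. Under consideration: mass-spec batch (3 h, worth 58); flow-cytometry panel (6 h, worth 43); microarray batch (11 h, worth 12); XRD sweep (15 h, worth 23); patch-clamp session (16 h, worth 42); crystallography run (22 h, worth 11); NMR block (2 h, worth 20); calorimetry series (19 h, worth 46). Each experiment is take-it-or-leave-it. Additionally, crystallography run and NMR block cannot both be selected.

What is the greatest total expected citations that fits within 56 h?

209

Taking mass-spec batch + flow-cytometry panel + patch-clamp session + NMR block + calorimetry series: 46 h used, 209 in expected citations.
The closest alternative, mass-spec batch + flow-cytometry panel + microarray batch + XRD sweep + NMR block + calorimetry series, reaches only 202.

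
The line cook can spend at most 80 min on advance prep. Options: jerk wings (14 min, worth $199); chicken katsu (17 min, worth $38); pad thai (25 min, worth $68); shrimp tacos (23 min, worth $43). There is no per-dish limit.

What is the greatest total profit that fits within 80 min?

Taking 5×jerk wings: 70 min used, 995 in profit.
Nothing else within 80 min beats 995.

995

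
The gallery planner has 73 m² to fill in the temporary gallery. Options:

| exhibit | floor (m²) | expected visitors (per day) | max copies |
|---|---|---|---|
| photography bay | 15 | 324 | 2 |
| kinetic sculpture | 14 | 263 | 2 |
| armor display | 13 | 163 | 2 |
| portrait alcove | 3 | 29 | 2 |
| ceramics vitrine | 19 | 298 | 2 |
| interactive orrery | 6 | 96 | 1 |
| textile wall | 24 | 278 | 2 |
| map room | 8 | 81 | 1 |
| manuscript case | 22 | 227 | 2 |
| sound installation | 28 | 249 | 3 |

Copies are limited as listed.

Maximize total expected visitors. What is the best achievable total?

Ranking by ratio (expected visitors/m²): photography bay 21.60, kinetic sculpture 18.79, interactive orrery 16.00, ceramics vitrine 15.68.
Best packing: 2×photography bay + 2×kinetic sculpture + interactive orrery + map room — 72 m², 1351 total.
That's the maximum — no swap from here does better than 1351.

1351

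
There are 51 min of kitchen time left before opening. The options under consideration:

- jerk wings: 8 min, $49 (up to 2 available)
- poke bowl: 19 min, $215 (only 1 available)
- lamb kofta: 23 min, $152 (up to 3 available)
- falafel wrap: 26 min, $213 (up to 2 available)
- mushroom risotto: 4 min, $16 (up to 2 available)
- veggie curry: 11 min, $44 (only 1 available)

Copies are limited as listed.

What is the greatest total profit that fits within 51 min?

444

The ratio ordering already packs tightly: poke bowl + falafel wrap + mushroom risotto, 49 min, 444.
Every other selection either busts 51 min or exceeds an availability limit or fails to beat 444.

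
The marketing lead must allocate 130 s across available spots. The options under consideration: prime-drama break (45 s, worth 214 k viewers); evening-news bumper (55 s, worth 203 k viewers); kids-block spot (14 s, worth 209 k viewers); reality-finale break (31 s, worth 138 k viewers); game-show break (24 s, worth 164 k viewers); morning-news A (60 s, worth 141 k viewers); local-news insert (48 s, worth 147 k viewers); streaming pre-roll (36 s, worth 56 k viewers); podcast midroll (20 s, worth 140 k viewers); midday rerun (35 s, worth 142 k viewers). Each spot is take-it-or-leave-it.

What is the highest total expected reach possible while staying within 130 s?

The ratio heuristic lands on prime-drama break + kids-block spot + game-show break + podcast midroll (727) but leaves 27 s idle.
Replace prime-drama break with reality-finale break + midday rerun: the trade gains 66 net, giving 793 at 124 s.
Runner-up prime-drama break + kids-block spot + game-show break + midday rerun tops out at 729.

793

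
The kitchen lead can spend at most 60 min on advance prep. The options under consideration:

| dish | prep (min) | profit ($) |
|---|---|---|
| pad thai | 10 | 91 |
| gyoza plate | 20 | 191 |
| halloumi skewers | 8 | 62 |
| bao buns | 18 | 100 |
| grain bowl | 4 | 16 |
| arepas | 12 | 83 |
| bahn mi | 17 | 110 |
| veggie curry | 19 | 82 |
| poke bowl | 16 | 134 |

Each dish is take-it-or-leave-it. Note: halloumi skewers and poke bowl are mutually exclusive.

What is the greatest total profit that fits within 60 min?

Best packing: pad thai + gyoza plate + arepas + poke bowl — 58 min, 499 total.

499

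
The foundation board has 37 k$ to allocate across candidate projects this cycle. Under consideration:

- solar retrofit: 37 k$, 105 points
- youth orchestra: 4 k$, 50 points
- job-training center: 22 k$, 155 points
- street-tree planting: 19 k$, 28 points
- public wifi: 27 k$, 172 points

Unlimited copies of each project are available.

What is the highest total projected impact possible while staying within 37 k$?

450

By projected impact per k$: youth orchestra 12.50, job-training center 7.05, public wifi 6.37 lead.
9×youth orchestra uses 36 of the 37 k$ and totals 450.
The spare 1 k$ is too small for any remaining project, and no exchange beats 450.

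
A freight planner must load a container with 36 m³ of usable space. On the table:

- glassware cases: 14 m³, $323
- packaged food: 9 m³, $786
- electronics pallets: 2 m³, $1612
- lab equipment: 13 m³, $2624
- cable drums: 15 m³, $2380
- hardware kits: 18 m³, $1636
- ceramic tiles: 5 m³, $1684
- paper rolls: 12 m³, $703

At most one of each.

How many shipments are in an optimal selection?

Optimal total is 8300.
One optimal bundle: electronics pallets + lab equipment + cable drums + ceramic tiles (35 m³).
Any selection reaching 8300 contains exactly 4 shipments.

4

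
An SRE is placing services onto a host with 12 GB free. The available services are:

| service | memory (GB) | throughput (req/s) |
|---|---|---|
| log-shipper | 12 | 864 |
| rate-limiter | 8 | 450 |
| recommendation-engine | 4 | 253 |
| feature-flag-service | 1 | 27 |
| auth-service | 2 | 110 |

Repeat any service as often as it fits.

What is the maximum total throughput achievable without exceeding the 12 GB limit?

864

Taking log-shipper: 12 GB used, 864 in throughput.
Every other selection either busts 12 GB or fails to beat 864.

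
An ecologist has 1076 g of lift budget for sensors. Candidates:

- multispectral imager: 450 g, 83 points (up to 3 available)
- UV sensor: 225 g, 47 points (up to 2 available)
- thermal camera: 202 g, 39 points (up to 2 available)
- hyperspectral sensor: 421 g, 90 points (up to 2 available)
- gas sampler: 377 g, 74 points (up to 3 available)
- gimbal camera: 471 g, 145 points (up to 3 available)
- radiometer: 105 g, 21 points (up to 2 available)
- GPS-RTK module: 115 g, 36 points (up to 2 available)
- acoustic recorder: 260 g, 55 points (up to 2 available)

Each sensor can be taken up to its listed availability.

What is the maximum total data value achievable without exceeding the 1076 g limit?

Filling by ratio: gimbal camera + radiometer + 2×GPS-RTK module + acoustic recorder for 293, with 10 g left unused.
Replace radiometer and GPS-RTK module and acoustic recorder with gimbal camera: the trade gains 33 net, giving 326 at 1057 g.
That's the maximum — no swap from here does better than 326.

326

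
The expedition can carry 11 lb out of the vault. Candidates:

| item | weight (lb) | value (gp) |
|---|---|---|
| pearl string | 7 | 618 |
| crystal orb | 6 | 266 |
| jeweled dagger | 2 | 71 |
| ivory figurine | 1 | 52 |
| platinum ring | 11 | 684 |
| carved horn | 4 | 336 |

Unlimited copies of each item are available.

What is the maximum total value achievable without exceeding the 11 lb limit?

954

Ranking by ratio (value/lb): pearl string 88.29, carved horn 84.00, platinum ring 62.18.
The ratio ordering already packs tightly: pearl string + carved horn, 11 lb, 954.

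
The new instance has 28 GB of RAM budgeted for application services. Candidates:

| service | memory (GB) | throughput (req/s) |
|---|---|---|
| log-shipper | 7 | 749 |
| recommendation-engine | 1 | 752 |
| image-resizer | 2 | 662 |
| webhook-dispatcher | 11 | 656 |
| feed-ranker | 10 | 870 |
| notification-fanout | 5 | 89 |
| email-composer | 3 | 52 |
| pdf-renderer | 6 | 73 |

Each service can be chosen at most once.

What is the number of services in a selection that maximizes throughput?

6

Optimal total is 3174.
log-shipper + recommendation-engine + image-resizer + feed-ranker + notification-fanout + email-composer hits 3174 at 28 GB.
Every optimal selection uses 6 services.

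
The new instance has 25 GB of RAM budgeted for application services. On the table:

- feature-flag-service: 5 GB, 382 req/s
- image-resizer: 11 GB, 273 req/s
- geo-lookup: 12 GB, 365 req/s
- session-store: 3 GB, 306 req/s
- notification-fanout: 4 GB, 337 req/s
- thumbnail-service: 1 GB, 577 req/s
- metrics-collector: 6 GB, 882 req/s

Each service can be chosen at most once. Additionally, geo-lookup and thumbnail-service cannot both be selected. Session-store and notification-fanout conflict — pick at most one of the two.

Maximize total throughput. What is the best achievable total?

Density check — thumbnail-service 577.00, metrics-collector 147.00, session-store 102.00 are the best per GB.
Taking feature-flag-service + notification-fanout + thumbnail-service + metrics-collector: 16 GB used, 2178 in throughput.

2178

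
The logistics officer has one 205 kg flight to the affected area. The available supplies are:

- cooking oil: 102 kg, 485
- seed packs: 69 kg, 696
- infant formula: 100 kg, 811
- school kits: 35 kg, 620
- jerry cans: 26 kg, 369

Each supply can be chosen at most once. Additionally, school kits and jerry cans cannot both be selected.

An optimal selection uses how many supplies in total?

The maximum people served within 205 kg is 2127.
For example seed packs + infant formula + school kits achieves it, using 204 kg.
Any selection reaching 2127 contains exactly 3 supplies.

3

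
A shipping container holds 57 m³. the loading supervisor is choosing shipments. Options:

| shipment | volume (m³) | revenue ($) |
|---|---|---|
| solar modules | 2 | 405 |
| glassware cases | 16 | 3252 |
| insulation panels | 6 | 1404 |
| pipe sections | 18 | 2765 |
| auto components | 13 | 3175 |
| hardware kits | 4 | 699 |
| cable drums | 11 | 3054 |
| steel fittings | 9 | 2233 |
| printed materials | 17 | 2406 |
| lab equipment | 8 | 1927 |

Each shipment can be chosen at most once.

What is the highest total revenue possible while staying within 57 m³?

13641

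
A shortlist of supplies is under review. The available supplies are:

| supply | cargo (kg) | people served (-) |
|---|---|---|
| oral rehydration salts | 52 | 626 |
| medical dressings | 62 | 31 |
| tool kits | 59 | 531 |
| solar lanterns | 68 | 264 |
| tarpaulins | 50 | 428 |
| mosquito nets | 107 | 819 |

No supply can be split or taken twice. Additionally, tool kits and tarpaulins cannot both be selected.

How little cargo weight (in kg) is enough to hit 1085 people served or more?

Minimise kg subject to total people served ≥ 1085.
Taking oral rehydration salts + tool kits gives 1157 (≥ 1085) for 111 kg.
Any bundle with less than 111 kg falls short of 1085.

111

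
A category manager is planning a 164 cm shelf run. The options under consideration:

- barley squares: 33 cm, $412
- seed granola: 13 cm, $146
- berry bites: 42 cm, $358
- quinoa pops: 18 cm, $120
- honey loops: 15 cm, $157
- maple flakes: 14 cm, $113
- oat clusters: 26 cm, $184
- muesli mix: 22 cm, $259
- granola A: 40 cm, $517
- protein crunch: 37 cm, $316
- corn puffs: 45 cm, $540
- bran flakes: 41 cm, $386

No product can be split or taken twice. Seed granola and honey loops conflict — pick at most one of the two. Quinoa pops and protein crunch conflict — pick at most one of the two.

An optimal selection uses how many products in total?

5

The maximum weekly sales within 164 cm is 1885.
One optimal bundle: barley squares + honey loops + muesli mix + granola A + corn puffs (155 cm).
Every optimal selection uses 5 products.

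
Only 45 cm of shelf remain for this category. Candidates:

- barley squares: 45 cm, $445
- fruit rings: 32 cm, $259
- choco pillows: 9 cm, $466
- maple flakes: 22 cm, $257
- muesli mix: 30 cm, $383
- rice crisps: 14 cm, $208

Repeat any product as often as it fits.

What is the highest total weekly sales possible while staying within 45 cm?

By weekly sales per cm: choco pillows 51.78, rice crisps 14.86, muesli mix 12.77 lead.
The ratio ordering already packs tightly: 5×choco pillows, 45 cm, 2330.
That's the maximum — no swap from here does better than 2330.

2330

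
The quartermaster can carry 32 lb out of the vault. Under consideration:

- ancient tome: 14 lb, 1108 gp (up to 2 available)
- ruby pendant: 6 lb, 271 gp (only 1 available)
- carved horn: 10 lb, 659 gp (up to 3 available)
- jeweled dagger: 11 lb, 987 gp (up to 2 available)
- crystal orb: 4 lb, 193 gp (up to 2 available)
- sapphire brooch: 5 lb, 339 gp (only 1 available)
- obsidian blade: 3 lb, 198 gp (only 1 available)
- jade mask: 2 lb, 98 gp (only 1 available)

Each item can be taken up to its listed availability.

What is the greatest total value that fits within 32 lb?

A density-first pass picks 2×jeweled dagger + sapphire brooch + obsidian blade + jade mask — 2609 at 32 lb.
Dropping sapphire brooch and obsidian blade and jade mask frees 10 lb; slotting in carved horn (10 lb) lifts the total to 2633 at 32 lb.
That's the maximum — no swap from here does better than 2633.

2633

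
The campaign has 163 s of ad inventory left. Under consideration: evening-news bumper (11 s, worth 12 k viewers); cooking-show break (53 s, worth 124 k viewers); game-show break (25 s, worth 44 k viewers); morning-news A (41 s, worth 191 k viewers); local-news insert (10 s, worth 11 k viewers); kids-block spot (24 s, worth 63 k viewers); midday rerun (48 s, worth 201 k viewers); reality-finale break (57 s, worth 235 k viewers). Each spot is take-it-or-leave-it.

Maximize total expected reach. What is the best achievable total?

639

Density check — morning-news A 4.66, midday rerun 4.19, reality-finale break 4.12 are the best per s.
A density-first pass picks morning-news A + local-news insert + midday rerun + reality-finale break — 638 at 156 s.
The 10 s tied up in local-news insert is better spent on evening-news bumper — total rises to 639 (157 s).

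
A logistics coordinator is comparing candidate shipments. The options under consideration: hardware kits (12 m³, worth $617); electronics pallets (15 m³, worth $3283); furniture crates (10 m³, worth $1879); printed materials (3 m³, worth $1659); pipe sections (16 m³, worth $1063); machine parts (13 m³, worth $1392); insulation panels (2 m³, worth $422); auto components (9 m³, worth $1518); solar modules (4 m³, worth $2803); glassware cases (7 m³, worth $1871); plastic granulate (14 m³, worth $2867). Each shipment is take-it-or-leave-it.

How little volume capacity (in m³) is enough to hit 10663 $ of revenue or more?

Minimise m³ subject to total revenue ≥ 10663.
printed materials + auto components + solar modules + glassware cases + plastic granulate: 10718 revenue at 37 m³.
No combination under 37 m³ hits 10663.

37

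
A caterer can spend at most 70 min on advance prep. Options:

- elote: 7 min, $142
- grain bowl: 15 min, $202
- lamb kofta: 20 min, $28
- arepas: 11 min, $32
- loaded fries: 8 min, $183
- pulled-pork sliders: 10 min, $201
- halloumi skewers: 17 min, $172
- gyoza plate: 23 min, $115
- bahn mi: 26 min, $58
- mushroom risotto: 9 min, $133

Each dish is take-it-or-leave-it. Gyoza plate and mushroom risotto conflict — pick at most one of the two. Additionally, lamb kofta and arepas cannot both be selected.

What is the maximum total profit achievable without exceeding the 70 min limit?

1033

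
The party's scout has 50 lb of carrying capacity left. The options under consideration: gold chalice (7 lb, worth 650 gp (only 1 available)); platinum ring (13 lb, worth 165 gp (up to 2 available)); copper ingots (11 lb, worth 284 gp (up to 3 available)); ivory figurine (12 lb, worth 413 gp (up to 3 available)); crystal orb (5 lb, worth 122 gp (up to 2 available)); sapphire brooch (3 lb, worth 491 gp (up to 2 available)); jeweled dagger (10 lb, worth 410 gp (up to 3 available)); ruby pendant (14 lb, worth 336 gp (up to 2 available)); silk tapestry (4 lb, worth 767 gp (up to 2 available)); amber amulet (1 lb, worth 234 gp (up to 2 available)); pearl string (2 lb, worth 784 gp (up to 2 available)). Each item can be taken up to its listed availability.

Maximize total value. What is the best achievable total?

By value per lb: pearl string 392.00, amber amulet 234.00, silk tapestry 191.75 lead.
A density-first pass picks gold chalice + 2×sapphire brooch + 2×jeweled dagger + 2×silk tapestry + 2×amber amulet + 2×pearl string — 6022 at 47 lb.
The 10 lb tied up in jeweled dagger is better spent on ivory figurine — total rises to 6025 (49 lb).

6025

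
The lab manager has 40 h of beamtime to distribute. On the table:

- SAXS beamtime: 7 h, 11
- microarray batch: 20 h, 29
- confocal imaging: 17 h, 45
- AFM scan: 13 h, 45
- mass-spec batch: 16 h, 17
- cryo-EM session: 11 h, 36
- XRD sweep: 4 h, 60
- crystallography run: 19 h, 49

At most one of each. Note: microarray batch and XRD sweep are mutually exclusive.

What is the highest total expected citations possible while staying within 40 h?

Ranking by ratio (expected citations/h): XRD sweep 15.00, AFM scan 3.46, cryo-EM session 3.27.
Taking the top-ratio experiments first gives SAXS beamtime + AFM scan + cryo-EM session + XRD sweep for 152 (35 h).
Using the slack differently, confocal imaging + XRD sweep + crystallography run comes to 154 at 40 h.
AFM scan + XRD sweep + crystallography run (36 h) also reaches 154 — a tie, but nothing goes higher.

154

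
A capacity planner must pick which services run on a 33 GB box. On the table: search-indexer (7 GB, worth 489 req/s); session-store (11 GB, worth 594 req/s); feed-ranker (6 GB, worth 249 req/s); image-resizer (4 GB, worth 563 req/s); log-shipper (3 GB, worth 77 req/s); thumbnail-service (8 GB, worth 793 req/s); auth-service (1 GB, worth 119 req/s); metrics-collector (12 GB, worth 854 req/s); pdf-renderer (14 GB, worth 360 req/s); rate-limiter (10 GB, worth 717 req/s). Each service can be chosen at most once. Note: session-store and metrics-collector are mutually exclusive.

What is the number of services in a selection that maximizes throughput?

5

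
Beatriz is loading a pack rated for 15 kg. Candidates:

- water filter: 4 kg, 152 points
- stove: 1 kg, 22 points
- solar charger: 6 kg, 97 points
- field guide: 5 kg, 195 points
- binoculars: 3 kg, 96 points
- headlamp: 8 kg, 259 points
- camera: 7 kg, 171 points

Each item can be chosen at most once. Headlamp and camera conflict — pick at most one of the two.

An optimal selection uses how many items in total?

3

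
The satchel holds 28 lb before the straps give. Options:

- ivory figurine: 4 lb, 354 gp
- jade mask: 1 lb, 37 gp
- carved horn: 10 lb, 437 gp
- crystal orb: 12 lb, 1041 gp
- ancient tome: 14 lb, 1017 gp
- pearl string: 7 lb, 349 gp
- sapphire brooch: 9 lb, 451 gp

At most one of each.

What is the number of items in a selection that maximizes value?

3

Best achievable value is 2095.
For example jade mask + crystal orb + ancient tome achieves it, using 27 lb.
All optima have 3 items.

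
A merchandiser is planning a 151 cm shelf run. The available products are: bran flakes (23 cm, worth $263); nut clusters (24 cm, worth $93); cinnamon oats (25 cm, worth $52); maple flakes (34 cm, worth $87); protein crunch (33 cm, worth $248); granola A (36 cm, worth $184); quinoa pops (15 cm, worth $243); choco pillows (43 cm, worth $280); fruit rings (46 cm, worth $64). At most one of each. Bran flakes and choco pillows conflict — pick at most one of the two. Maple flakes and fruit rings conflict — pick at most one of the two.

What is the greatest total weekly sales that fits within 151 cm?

Ranking by ratio (weekly sales/cm): quinoa pops 16.20, bran flakes 11.43, protein crunch 7.52.
Best packing: nut clusters + protein crunch + granola A + quinoa pops + choco pillows — 151 cm, 1048 total.

1048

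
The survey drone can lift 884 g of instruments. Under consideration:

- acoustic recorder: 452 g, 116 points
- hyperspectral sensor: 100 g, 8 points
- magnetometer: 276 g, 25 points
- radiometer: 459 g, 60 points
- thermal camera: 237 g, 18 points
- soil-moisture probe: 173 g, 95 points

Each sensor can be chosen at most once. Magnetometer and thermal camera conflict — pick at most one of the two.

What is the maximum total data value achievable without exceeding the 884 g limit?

Ranking by ratio (data value/g): soil-moisture probe 0.55, acoustic recorder 0.26, radiometer 0.13.
A density-first pass picks acoustic recorder + hyperspectral sensor + soil-moisture probe — 219 at 725 g.
The 100 g tied up in hyperspectral sensor is better spent on thermal camera — total rises to 229 (862 g).
Nothing else feasible within 884 g beats 229.

229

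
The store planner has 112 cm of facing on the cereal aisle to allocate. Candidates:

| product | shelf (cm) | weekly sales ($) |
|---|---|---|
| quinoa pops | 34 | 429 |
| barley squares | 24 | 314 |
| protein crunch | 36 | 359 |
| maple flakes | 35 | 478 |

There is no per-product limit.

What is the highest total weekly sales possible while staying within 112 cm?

1434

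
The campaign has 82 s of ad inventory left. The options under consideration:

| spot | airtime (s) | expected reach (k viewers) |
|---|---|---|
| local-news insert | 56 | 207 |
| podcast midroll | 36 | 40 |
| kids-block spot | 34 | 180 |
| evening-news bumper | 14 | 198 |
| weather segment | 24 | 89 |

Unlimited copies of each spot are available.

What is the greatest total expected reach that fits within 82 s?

990

Taking 5×evening-news bumper: 70 s used, 990 in expected reach.
No other feasible combination exceeds 990.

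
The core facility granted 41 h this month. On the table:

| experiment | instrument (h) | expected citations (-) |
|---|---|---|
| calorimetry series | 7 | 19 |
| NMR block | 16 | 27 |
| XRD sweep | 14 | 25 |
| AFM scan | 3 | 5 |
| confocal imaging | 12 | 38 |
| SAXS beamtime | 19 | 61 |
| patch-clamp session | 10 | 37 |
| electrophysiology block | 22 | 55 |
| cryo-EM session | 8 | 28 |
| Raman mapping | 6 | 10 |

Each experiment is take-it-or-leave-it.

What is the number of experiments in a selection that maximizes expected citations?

Optimal total is 136.
One optimal bundle: confocal imaging + SAXS beamtime + patch-clamp session (41 h).
All optima have 3 experiments.

3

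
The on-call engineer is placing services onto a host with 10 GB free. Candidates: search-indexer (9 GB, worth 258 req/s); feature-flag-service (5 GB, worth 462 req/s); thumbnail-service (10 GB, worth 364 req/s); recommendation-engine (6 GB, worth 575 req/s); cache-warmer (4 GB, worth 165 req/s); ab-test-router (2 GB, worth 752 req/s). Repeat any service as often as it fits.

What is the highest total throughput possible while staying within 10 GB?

3760

Density check — ab-test-router 376.00, recommendation-engine 95.83, feature-flag-service 92.40, cache-warmer 41.25 are the best per GB.
The ratio ordering already packs tightly: 5×ab-test-router, 10 GB, 3760.
Nothing else within 10 GB beats 3760.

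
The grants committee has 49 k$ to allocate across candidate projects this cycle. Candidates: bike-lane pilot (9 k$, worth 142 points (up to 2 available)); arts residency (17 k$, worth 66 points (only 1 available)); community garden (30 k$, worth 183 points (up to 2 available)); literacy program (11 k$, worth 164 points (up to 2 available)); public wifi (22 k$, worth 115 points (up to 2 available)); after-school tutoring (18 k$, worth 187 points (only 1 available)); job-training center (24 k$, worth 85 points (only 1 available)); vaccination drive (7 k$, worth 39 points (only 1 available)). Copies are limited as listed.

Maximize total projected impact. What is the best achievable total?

657

By projected impact per k$: bike-lane pilot 15.78, literacy program 14.91, after-school tutoring 10.39 lead.
Greedy by ratio would take 2×bike-lane pilot + 2×literacy program + vaccination drive: 47 k$ used, total 651.
Dropping bike-lane pilot and vaccination drive frees 16 k$; slotting in after-school tutoring (18 k$) lifts the total to 657 at 49 k$.
That's the maximum — no swap from here does better than 657.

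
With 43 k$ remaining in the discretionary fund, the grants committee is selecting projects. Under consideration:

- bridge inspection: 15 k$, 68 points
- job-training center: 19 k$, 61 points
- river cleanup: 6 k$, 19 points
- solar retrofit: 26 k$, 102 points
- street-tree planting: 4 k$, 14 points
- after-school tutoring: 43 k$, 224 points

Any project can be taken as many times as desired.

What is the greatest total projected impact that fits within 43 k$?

Taking after-school tutoring: 43 k$ used, 224 in projected impact.

224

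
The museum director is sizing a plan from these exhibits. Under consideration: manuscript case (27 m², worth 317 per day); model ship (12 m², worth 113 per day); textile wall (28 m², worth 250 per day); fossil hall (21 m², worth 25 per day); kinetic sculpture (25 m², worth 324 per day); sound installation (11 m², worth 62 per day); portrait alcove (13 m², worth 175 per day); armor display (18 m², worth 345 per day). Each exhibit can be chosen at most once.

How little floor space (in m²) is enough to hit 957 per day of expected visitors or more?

68

Need the lightest bundle worth ≥ 957.
model ship + kinetic sculpture + portrait alcove + armor display reaches 957 using 68 m².
Any bundle with less than 68 m² falls short of 957.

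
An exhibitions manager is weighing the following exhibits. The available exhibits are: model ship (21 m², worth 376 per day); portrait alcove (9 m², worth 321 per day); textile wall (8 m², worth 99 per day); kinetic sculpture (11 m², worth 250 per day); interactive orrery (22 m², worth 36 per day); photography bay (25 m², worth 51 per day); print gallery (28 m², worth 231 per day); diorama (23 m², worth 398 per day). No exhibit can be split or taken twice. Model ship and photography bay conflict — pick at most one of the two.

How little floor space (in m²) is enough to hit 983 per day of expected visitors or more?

49

Minimise m² subject to total expected visitors ≥ 983.
model ship + portrait alcove + textile wall + kinetic sculpture reaches 1046 using 49 m².
Below 49 m² the best achievable stays under 983.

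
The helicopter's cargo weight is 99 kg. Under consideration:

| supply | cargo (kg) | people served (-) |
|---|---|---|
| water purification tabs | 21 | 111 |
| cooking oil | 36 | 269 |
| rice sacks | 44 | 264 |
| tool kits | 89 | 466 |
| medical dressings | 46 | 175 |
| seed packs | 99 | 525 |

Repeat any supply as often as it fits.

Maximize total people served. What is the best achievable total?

649

Ranking by ratio (people served/kg): cooking oil 7.47, rice sacks 6.00, seed packs 5.30, water purification tabs 5.29.
Best packing: water purification tabs + 2×cooking oil — 93 kg, 649 total.
Nothing else within 99 kg beats 649.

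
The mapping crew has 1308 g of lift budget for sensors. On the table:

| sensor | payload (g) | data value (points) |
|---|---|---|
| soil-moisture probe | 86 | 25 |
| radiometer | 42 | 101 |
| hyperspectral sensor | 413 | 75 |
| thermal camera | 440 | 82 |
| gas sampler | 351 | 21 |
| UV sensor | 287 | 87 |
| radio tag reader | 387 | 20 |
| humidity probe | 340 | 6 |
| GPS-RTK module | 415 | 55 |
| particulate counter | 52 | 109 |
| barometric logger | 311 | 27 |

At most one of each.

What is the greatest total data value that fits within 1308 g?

A density-first pass picks soil-moisture probe + radiometer + thermal camera + UV sensor + particulate counter + barometric logger — 431 at 1218 g.
Dropping soil-moisture probe and barometric logger frees 397 g; slotting in hyperspectral sensor (413 g) lifts the total to 454 at 1234 g.

454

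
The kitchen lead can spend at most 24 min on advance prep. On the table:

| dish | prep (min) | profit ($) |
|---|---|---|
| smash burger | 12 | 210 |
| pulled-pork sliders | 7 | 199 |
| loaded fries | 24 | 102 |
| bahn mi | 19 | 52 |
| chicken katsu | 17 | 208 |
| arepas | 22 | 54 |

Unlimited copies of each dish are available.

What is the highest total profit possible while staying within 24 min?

By profit per min: pulled-pork sliders 28.43, smash burger 17.50, chicken katsu 12.24 lead.
Best packing: 3×pulled-pork sliders — 21 min, 597 total.
No other feasible combination exceeds 597.

597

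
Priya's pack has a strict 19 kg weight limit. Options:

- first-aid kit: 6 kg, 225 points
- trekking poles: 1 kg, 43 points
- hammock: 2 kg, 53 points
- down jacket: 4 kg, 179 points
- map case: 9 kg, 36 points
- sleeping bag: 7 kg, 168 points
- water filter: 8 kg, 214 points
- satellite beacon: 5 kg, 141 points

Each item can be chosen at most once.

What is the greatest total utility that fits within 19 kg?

A density-first pass picks first-aid kit + trekking poles + hammock + down jacket + satellite beacon — 641 at 18 kg.
The 7 kg tied up in hammock and satellite beacon is better spent on water filter — total rises to 661 (19 kg).
An exhaustive check of the 256 subsets confirms 661.

661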